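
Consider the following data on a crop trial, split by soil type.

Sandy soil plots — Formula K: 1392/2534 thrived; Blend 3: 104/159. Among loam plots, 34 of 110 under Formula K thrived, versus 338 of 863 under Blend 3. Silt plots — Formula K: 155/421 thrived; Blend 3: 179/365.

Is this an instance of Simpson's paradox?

Yes

Sandy soil: Formula K 1392/2534 = 54.9%, Blend 3 104/159 = 65.4% → Blend 3
Loam: Formula K 34/110 = 30.9%, Blend 3 338/863 = 39.2% → Blend 3
Silt: Formula K 155/421 = 36.8%, Blend 3 179/365 = 49.0% → Blend 3
Overall: Formula K 1581/3065 = 51.6%, Blend 3 621/1387 = 44.8% → Formula K
Blend 3 wins each soil group but Formula K wins overall — the comparison reverses. Blend 3's plots skew toward loam, which has a lower base rate.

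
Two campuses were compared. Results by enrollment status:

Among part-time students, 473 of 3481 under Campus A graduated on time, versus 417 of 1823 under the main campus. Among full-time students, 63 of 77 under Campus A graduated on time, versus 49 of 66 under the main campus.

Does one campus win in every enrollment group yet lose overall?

Part-time: Campus A 473/3481 = 13.6%, the main campus 417/1823 = 22.9% → the main campus
Full-time: Campus A 63/77 = 81.8%, the main campus 49/66 = 74.2% → Campus A
Overall: Campus A 536/3558 = 15.1%, the main campus 466/1889 = 24.7% → the main campus
Neither sweeps: Campus A wins 1 of 2 groups, the main campus wins 1. The main campus wins overall but not every group — no Simpson reversal.

No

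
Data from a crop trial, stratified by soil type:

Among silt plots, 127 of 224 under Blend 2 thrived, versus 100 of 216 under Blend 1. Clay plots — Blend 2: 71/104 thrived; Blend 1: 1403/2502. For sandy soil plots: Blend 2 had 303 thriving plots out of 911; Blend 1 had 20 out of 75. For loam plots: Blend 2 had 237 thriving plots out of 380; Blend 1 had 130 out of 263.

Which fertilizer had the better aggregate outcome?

Blend 1

Silt: Blend 2 127/224 = 56.7%, Blend 1 100/216 = 46.3% → Blend 2
Clay: Blend 2 71/104 = 68.3%, Blend 1 1403/2502 = 56.1% → Blend 2
Sandy soil: Blend 2 303/911 = 33.3%, Blend 1 20/75 = 26.7% → Blend 2
Loam: Blend 2 237/380 = 62.4%, Blend 1 130/263 = 49.4% → Blend 2
Overall: Blend 2 738/1619 = 45.6%, Blend 1 1653/3056 = 54.1% → Blend 1
(Blend 2 wins every soil group but Blend 1 wins overall — Blend 2's plots skew toward the low-rate sandy soil group.)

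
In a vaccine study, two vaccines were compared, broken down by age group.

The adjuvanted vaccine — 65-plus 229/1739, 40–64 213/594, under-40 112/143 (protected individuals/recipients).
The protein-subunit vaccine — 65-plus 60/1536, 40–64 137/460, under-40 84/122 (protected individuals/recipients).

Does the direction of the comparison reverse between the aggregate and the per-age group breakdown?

No

65-plus: the adjuvanted vaccine 229/1739 = 13.2%, the protein-subunit vaccine 60/1536 = 3.9% → the adjuvanted vaccine
40–64: the adjuvanted vaccine 213/594 = 35.9%, the protein-subunit vaccine 137/460 = 29.8% → the adjuvanted vaccine
Under-40: the adjuvanted vaccine 112/143 = 78.3%, the protein-subunit vaccine 84/122 = 68.9% → the adjuvanted vaccine
Overall: the adjuvanted vaccine 554/2476 = 22.4%, the protein-subunit vaccine 281/2118 = 13.3% → the adjuvanted vaccine
The adjuvanted vaccine wins overall and in every age group — no reversal.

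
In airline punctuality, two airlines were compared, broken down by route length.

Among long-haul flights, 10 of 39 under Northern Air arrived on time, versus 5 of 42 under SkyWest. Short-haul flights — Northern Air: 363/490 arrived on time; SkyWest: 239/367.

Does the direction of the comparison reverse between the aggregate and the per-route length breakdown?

Long-haul: Northern Air 10/39 = 25.6%, SkyWest 5/42 = 11.9% → Northern Air
Short-haul: Northern Air 363/490 = 74.1%, SkyWest 239/367 = 65.1% → Northern Air
Overall: Northern Air 373/529 = 70.5%, SkyWest 244/409 = 59.7% → Northern Air
Northern Air wins overall and in every route group — no reversal.

No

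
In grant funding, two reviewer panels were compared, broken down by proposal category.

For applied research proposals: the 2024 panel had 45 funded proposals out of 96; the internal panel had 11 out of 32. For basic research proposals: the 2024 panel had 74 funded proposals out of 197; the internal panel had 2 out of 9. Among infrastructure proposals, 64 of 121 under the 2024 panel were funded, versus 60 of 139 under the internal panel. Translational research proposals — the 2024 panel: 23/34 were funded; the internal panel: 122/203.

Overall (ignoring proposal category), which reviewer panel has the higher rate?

Applied research: the 2024 panel 45/96 = 46.9%, the internal panel 11/32 = 34.4% → the 2024 panel
Basic research: the 2024 panel 74/197 = 37.6%, the internal panel 2/9 = 22.2% → the 2024 panel
Infrastructure: the 2024 panel 64/121 = 52.9%, the internal panel 60/139 = 43.2% → the 2024 panel
Translational research: the 2024 panel 23/34 = 67.6%, the internal panel 122/203 = 60.1% → the 2024 panel
Overall: the 2024 panel 206/448 = 46.0%, the internal panel 195/383 = 50.9% → the internal panel
(The 2024 panel wins every proposal group but the internal panel wins overall — the 2024 panel's proposals skew toward the low-rate basic research group.)

the internal panel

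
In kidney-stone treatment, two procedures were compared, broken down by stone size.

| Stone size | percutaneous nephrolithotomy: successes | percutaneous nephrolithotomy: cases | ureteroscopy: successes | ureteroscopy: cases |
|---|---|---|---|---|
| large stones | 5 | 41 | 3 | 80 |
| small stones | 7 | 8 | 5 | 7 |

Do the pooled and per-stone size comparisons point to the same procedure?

Large stones: percutaneous nephrolithotomy 5/41 = 12.2%, ureteroscopy 3/80 = 3.8% → percutaneous nephrolithotomy
Small stones: percutaneous nephrolithotomy 7/8 = 87.5%, ureteroscopy 5/7 = 71.4% → percutaneous nephrolithotomy
Overall: percutaneous nephrolithotomy 12/49 = 24.5%, ureteroscopy 8/87 = 9.2% → percutaneous nephrolithotomy
Percutaneous nephrolithotomy wins overall and in every stone group — no reversal.

Yes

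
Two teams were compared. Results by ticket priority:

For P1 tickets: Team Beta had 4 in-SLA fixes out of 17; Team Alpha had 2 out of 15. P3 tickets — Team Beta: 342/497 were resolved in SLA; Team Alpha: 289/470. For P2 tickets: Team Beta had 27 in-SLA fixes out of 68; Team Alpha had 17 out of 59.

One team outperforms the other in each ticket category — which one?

Team Beta

P1: Team Beta 4/17 = 23.5%, Team Alpha 2/15 = 13.3% → Team Beta
P3: Team Beta 342/497 = 68.8%, Team Alpha 289/470 = 61.5% → Team Beta
P2: Team Beta 27/68 = 39.7%, Team Alpha 17/59 = 28.8% → Team Beta
Team Beta has the higher rate in all 3 groups.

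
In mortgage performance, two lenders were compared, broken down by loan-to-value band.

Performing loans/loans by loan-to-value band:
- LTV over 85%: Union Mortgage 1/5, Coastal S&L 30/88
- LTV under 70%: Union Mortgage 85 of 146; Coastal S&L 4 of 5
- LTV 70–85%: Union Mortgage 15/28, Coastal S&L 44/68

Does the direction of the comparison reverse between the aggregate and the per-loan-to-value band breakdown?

Yes

LTV over 85%: Union Mortgage 1/5 = 20.0%, Coastal S&L 30/88 = 34.1% → Coastal S&L
LTV under 70%: Union Mortgage 85/146 = 58.2%, Coastal S&L 4/5 = 80.0% → Coastal S&L
LTV 70–85%: Union Mortgage 15/28 = 53.6%, Coastal S&L 44/68 = 64.7% → Coastal S&L
Overall: Union Mortgage 101/179 = 56.4%, Coastal S&L 78/161 = 48.4% → Union Mortgage
Coastal S&L wins each loan-to-value group but Union Mortgage wins overall — the comparison reverses. Coastal S&L's loans skew toward LTV over 85%, which has a lower base rate.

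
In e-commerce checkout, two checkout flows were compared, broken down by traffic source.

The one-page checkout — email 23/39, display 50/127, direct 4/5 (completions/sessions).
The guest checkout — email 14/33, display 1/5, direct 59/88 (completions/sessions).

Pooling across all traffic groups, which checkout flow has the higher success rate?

Email: the one-page checkout 23/39 = 59.0%, the guest checkout 14/33 = 42.4% → the one-page checkout
Display: the one-page checkout 50/127 = 39.4%, the guest checkout 1/5 = 20.0% → the one-page checkout
Direct: the one-page checkout 4/5 = 80.0%, the guest checkout 59/88 = 67.0% → the one-page checkout
Overall: the one-page checkout 77/171 = 45.0%, the guest checkout 74/126 = 58.7% → the guest checkout
(The one-page checkout wins every traffic group but the guest checkout wins overall — the one-page checkout's sessions skew toward the low-rate display group.)

the guest checkout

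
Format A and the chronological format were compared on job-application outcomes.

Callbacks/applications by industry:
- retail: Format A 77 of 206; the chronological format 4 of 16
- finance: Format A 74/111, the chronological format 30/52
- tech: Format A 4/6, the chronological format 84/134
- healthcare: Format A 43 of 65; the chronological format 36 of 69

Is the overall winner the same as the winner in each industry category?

Retail: Format A 77/206 = 37.4%, the chronological format 4/16 = 25.0% → Format A
Finance: Format A 74/111 = 66.7%, the chronological format 30/52 = 57.7% → Format A
Tech: Format A 4/6 = 66.7%, the chronological format 84/134 = 62.7% → Format A
Healthcare: Format A 43/65 = 66.2%, the chronological format 36/69 = 52.2% → Format A
Overall: Format A 198/388 = 51.0%, the chronological format 154/271 = 56.8% → the chronological format
Format A wins each industry group but the chronological format wins overall — the comparison reverses. Format A's applications skew toward retail, which has a lower base rate.

No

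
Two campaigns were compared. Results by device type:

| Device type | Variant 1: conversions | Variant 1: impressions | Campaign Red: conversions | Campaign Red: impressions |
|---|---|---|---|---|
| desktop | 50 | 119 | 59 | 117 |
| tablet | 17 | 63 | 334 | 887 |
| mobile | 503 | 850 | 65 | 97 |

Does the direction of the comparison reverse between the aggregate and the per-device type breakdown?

Yes

Desktop: Variant 1 50/119 = 42.0%, Campaign Red 59/117 = 50.4% → Campaign Red
Tablet: Variant 1 17/63 = 27.0%, Campaign Red 334/887 = 37.7% → Campaign Red
Mobile: Variant 1 503/850 = 59.2%, Campaign Red 65/97 = 67.0% → Campaign Red
Overall: Variant 1 570/1032 = 55.2%, Campaign Red 458/1101 = 41.6% → Variant 1
Campaign Red wins each device group but Variant 1 wins overall — the comparison reverses. Campaign Red's impressions skew toward tablet, which has a lower base rate.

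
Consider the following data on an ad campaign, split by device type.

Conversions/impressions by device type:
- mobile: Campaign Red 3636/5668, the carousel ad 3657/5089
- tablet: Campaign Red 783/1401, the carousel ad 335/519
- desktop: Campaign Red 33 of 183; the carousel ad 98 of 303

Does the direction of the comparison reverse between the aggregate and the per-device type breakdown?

No

Mobile: Campaign Red 3636/5668 = 64.1%, the carousel ad 3657/5089 = 71.9% → the carousel ad
Tablet: Campaign Red 783/1401 = 55.9%, the carousel ad 335/519 = 64.5% → the carousel ad
Desktop: Campaign Red 33/183 = 18.0%, the carousel ad 98/303 = 32.3% → the carousel ad
Overall: Campaign Red 4452/7252 = 61.4%, the carousel ad 4090/5911 = 69.2% → the carousel ad
The carousel ad wins overall and in every device group — no reversal.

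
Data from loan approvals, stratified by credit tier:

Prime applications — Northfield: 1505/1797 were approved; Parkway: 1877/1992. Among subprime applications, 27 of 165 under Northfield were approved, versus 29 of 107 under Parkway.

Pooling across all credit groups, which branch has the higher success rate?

Prime: Northfield 1505/1797 = 83.8%, Parkway 1877/1992 = 94.2% → Parkway
Subprime: Northfield 27/165 = 16.4%, Parkway 29/107 = 27.1% → Parkway
Overall: Northfield 1532/1962 = 78.1%, Parkway 1906/2099 = 90.8% → Parkway

Parkway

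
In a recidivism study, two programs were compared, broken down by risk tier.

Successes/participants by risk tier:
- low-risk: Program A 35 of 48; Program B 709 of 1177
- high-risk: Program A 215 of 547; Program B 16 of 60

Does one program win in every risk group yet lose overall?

Low-risk: Program A 35/48 = 72.9%, Program B 709/1177 = 60.2% → Program A
High-risk: Program A 215/547 = 39.3%, Program B 16/60 = 26.7% → Program A
Overall: Program A 250/595 = 42.0%, Program B 725/1237 = 58.6% → Program B
Program A wins each risk group but Program B wins overall — the comparison reverses. Program A's participants skew toward high-risk, which has a lower base rate.

Yes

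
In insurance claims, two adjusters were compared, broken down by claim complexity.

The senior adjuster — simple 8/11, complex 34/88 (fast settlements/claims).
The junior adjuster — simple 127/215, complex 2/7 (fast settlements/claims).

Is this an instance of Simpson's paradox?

Yes

Simple: the senior adjuster 8/11 = 72.7%, the junior adjuster 127/215 = 59.1% → the senior adjuster
Complex: the senior adjuster 34/88 = 38.6%, the junior adjuster 2/7 = 28.6% → the senior adjuster
Overall: the senior adjuster 42/99 = 42.4%, the junior adjuster 129/222 = 58.1% → the junior adjuster
The senior adjuster wins each claim group but the junior adjuster wins overall — the comparison reverses. The senior adjuster's claims skew toward complex, which has a lower base rate.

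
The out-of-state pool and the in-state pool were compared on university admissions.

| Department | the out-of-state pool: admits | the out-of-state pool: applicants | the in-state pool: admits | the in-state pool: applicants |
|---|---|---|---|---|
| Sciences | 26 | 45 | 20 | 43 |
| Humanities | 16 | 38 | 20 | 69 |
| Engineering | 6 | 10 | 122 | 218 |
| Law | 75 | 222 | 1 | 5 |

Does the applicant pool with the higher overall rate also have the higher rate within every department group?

No

Sciences: the out-of-state pool 26/45 = 57.8%, the in-state pool 20/43 = 46.5% → the out-of-state pool
Humanities: the out-of-state pool 16/38 = 42.1%, the in-state pool 20/69 = 29.0% → the out-of-state pool
Engineering: the out-of-state pool 6/10 = 60.0%, the in-state pool 122/218 = 56.0% → the out-of-state pool
Law: the out-of-state pool 75/222 = 33.8%, the in-state pool 1/5 = 20.0% → the out-of-state pool
Overall: the out-of-state pool 123/315 = 39.0%, the in-state pool 163/335 = 48.7% → the in-state pool
The out-of-state pool wins each department group but the in-state pool wins overall — the comparison reverses. The out-of-state pool's applicants skew toward Law, which has a lower base rate.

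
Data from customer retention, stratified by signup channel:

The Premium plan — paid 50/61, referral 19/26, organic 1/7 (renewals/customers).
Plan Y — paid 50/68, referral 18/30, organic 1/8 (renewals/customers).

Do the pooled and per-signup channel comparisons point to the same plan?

Paid: the Premium plan 50/61 = 82.0%, Plan Y 50/68 = 73.5% → the Premium plan
Referral: the Premium plan 19/26 = 73.1%, Plan Y 18/30 = 60.0% → the Premium plan
Organic: the Premium plan 1/7 = 14.3%, Plan Y 1/8 = 12.5% → the Premium plan
Overall: the Premium plan 70/94 = 74.5%, Plan Y 69/106 = 65.1% → the Premium plan
The Premium plan wins overall and in every signup group — no reversal.

Yes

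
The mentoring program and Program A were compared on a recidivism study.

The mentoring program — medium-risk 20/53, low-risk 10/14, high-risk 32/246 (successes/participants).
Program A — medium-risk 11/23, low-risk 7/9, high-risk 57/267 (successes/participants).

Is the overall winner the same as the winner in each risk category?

Medium-risk: the mentoring program 20/53 = 37.7%, Program A 11/23 = 47.8% → Program A
Low-risk: the mentoring program 10/14 = 71.4%, Program A 7/9 = 77.8% → Program A
High-risk: the mentoring program 32/246 = 13.0%, Program A 57/267 = 21.3% → Program A
Overall: the mentoring program 62/313 = 19.8%, Program A 75/299 = 25.1% → Program A
Program A wins overall and in every risk group — no reversal.

Yes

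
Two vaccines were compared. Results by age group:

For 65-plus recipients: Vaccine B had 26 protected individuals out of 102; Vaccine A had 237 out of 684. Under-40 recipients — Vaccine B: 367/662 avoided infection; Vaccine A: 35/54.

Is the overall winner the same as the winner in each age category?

No

65-plus: Vaccine B 26/102 = 25.5%, Vaccine A 237/684 = 34.6% → Vaccine A
Under-40: Vaccine B 367/662 = 55.4%, Vaccine A 35/54 = 64.8% → Vaccine A
Overall: Vaccine B 393/764 = 51.4%, Vaccine A 272/738 = 36.9% → Vaccine B
Vaccine A wins each age group but Vaccine B wins overall — the comparison reverses. Vaccine A's recipients skew toward 65-plus, which has a lower base rate.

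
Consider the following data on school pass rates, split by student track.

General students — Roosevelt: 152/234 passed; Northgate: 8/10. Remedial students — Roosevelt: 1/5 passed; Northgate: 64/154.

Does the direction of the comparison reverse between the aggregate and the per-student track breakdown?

General: Roosevelt 152/234 = 65.0%, Northgate 8/10 = 80.0% → Northgate
Remedial: Roosevelt 1/5 = 20.0%, Northgate 64/154 = 41.6% → Northgate
Overall: Roosevelt 153/239 = 64.0%, Northgate 72/164 = 43.9% → Roosevelt
Northgate wins each student group but Roosevelt wins overall — the comparison reverses. Northgate's students skew toward remedial, which has a lower base rate.

Yes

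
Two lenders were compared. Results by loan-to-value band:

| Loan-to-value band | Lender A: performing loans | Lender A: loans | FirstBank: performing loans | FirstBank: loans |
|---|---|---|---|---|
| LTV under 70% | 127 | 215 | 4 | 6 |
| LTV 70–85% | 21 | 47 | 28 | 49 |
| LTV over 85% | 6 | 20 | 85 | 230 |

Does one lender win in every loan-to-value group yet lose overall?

LTV under 70%: Lender A 127/215 = 59.1%, FirstBank 4/6 = 66.7% → FirstBank
LTV 70–85%: Lender A 21/47 = 44.7%, FirstBank 28/49 = 57.1% → FirstBank
LTV over 85%: Lender A 6/20 = 30.0%, FirstBank 85/230 = 37.0% → FirstBank
Overall: Lender A 154/282 = 54.6%, FirstBank 117/285 = 41.1% → Lender A
FirstBank wins each loan-to-value group but Lender A wins overall — the comparison reverses. FirstBank's loans skew toward LTV over 85%, which has a lower base rate.

Yes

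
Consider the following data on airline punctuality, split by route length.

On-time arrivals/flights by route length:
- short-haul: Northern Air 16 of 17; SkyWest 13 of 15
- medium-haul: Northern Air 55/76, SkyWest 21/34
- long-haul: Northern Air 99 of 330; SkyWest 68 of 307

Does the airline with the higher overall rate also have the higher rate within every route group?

Short-haul: Northern Air 16/17 = 94.1%, SkyWest 13/15 = 86.7% → Northern Air
Medium-haul: Northern Air 55/76 = 72.4%, SkyWest 21/34 = 61.8% → Northern Air
Long-haul: Northern Air 99/330 = 30.0%, SkyWest 68/307 = 22.1% → Northern Air
Overall: Northern Air 170/423 = 40.2%, SkyWest 102/356 = 28.7% → Northern Air
Northern Air wins overall and in every route group — no reversal.

Yes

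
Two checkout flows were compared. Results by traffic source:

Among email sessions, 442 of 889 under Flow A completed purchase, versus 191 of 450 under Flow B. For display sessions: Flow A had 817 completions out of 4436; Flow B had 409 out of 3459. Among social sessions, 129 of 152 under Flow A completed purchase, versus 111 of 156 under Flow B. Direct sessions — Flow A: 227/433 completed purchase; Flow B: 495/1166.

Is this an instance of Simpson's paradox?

No

Email: Flow A 442/889 = 49.7%, Flow B 191/450 = 42.4% → Flow A
Display: Flow A 817/4436 = 18.4%, Flow B 409/3459 = 11.8% → Flow A
Social: Flow A 129/152 = 84.9%, Flow B 111/156 = 71.2% → Flow A
Direct: Flow A 227/433 = 52.4%, Flow B 495/1166 = 42.5% → Flow A
Overall: Flow A 1615/5910 = 27.3%, Flow B 1206/5231 = 23.1% → Flow A
Flow A wins overall and in every traffic group — no reversal.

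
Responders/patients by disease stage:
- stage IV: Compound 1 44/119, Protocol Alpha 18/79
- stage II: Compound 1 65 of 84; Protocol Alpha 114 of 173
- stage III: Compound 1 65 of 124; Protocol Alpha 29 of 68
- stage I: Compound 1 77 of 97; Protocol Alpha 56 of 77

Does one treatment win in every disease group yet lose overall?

No

Stage IV: Compound 1 44/119 = 37.0%, Protocol Alpha 18/79 = 22.8% → Compound 1
Stage II: Compound 1 65/84 = 77.4%, Protocol Alpha 114/173 = 65.9% → Compound 1
Stage III: Compound 1 65/124 = 52.4%, Protocol Alpha 29/68 = 42.6% → Compound 1
Stage I: Compound 1 77/97 = 79.4%, Protocol Alpha 56/77 = 72.7% → Compound 1
Overall: Compound 1 251/424 = 59.2%, Protocol Alpha 217/397 = 54.7% → Compound 1
Compound 1 wins overall and in every disease group — no reversal.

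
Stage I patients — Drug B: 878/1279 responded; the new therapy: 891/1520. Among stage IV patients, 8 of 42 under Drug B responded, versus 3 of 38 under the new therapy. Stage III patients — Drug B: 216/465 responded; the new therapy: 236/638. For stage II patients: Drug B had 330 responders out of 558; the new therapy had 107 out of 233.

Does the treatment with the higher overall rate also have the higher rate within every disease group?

Yes

Stage I: Drug B 878/1279 = 68.6%, the new therapy 891/1520 = 58.6% → Drug B
Stage IV: Drug B 8/42 = 19.0%, the new therapy 3/38 = 7.9% → Drug B
Stage III: Drug B 216/465 = 46.5%, the new therapy 236/638 = 37.0% → Drug B
Stage II: Drug B 330/558 = 59.1%, the new therapy 107/233 = 45.9% → Drug B
Overall: Drug B 1432/2344 = 61.1%, the new therapy 1237/2429 = 50.9% → Drug B
Drug B wins overall and in every disease group — no reversal.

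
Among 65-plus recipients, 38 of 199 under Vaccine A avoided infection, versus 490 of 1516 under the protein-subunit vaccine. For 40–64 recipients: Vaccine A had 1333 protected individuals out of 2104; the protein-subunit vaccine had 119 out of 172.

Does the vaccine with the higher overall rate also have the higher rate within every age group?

No

65-plus: Vaccine A 38/199 = 19.1%, the protein-subunit vaccine 490/1516 = 32.3% → the protein-subunit vaccine
40–64: Vaccine A 1333/2104 = 63.4%, the protein-subunit vaccine 119/172 = 69.2% → the protein-subunit vaccine
Overall: Vaccine A 1371/2303 = 59.5%, the protein-subunit vaccine 609/1688 = 36.1% → Vaccine A
The protein-subunit vaccine wins each age group but Vaccine A wins overall — the comparison reverses. The protein-subunit vaccine's recipients skew toward 65-plus, which has a lower base rate.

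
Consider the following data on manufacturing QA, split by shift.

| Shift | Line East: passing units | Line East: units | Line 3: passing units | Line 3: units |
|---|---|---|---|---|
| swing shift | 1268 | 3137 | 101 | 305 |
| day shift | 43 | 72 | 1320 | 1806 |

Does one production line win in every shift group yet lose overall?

No

Swing shift: Line East 1268/3137 = 40.4%, Line 3 101/305 = 33.1% → Line East
Day shift: Line East 43/72 = 59.7%, Line 3 1320/1806 = 73.1% → Line 3
Overall: Line East 1311/3209 = 40.9%, Line 3 1421/2111 = 67.3% → Line 3
Neither sweeps: Line East wins 1 of 2 groups, Line 3 wins 1. Line 3 wins overall but not every group — no Simpson reversal.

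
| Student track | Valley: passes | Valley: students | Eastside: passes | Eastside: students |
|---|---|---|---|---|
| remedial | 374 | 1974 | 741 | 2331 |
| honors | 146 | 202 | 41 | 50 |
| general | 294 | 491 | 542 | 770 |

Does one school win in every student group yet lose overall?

Remedial: Valley 374/1974 = 18.9%, Eastside 741/2331 = 31.8% → Eastside
Honors: Valley 146/202 = 72.3%, Eastside 41/50 = 82.0% → Eastside
General: Valley 294/491 = 59.9%, Eastside 542/770 = 70.4% → Eastside
Overall: Valley 814/2667 = 30.5%, Eastside 1324/3151 = 42.0% → Eastside
Eastside wins overall and in every student group — no reversal.

No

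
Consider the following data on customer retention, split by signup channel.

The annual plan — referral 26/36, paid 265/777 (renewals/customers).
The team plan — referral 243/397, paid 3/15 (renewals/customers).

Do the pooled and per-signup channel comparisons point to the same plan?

Referral: the annual plan 26/36 = 72.2%, the team plan 243/397 = 61.2% → the annual plan
Paid: the annual plan 265/777 = 34.1%, the team plan 3/15 = 20.0% → the annual plan
Overall: the annual plan 291/813 = 35.8%, the team plan 246/412 = 59.7% → the team plan
The annual plan wins each signup group but the team plan wins overall — the comparison reverses. The annual plan's customers skew toward paid, which has a lower base rate.

No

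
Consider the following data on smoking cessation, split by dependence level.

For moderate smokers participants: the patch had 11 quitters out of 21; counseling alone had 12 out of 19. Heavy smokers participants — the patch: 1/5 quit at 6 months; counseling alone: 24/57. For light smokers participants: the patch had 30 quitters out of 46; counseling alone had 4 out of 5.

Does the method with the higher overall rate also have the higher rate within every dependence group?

Moderate smokers: the patch 11/21 = 52.4%, counseling alone 12/19 = 63.2% → counseling alone
Heavy smokers: the patch 1/5 = 20.0%, counseling alone 24/57 = 42.1% → counseling alone
Light smokers: the patch 30/46 = 65.2%, counseling alone 4/5 = 80.0% → counseling alone
Overall: the patch 42/72 = 58.3%, counseling alone 40/81 = 49.4% → the patch
Counseling alone wins each dependence group but the patch wins overall — the comparison reverses. Counseling alone's participants skew toward heavy smokers, which has a lower base rate.

No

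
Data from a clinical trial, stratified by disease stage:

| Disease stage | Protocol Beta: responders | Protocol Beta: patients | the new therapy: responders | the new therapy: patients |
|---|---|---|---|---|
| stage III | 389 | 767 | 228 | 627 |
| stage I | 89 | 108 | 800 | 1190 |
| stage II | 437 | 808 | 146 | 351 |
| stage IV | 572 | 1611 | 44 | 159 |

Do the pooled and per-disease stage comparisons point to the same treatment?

No

Stage III: Protocol Beta 389/767 = 50.7%, the new therapy 228/627 = 36.4% → Protocol Beta
Stage I: Protocol Beta 89/108 = 82.4%, the new therapy 800/1190 = 67.2% → Protocol Beta
Stage II: Protocol Beta 437/808 = 54.1%, the new therapy 146/351 = 41.6% → Protocol Beta
Stage IV: Protocol Beta 572/1611 = 35.5%, the new therapy 44/159 = 27.7% → Protocol Beta
Overall: Protocol Beta 1487/3294 = 45.1%, the new therapy 1218/2327 = 52.3% → the new therapy
Protocol Beta wins each disease group but the new therapy wins overall — the comparison reverses. Protocol Beta's patients skew toward stage IV, which has a lower base rate.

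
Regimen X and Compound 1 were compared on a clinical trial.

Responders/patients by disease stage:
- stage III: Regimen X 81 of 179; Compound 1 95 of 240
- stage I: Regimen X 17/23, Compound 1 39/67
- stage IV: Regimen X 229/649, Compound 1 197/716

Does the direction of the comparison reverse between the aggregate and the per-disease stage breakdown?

Stage III: Regimen X 81/179 = 45.3%, Compound 1 95/240 = 39.6% → Regimen X
Stage I: Regimen X 17/23 = 73.9%, Compound 1 39/67 = 58.2% → Regimen X
Stage IV: Regimen X 229/649 = 35.3%, Compound 1 197/716 = 27.5% → Regimen X
Overall: Regimen X 327/851 = 38.4%, Compound 1 331/1023 = 32.4% → Regimen X
Regimen X wins overall and in every disease group — no reversal.

No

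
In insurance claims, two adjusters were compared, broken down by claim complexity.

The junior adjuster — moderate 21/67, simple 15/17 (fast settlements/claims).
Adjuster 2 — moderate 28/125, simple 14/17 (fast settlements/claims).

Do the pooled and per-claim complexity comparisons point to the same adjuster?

Moderate: the junior adjuster 21/67 = 31.3%, Adjuster 2 28/125 = 22.4% → the junior adjuster
Simple: the junior adjuster 15/17 = 88.2%, Adjuster 2 14/17 = 82.4% → the junior adjuster
Overall: the junior adjuster 36/84 = 42.9%, Adjuster 2 42/142 = 29.6% → the junior adjuster
The junior adjuster wins overall and in every claim group — no reversal.

Yes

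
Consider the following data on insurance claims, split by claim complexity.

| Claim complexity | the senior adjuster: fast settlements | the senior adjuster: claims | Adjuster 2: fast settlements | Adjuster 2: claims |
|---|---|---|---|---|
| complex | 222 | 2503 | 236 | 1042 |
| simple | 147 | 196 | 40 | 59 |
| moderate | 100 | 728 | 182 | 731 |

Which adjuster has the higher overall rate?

Adjuster 2

Complex: the senior adjuster 222/2503 = 8.9%, Adjuster 2 236/1042 = 22.6% → Adjuster 2
Simple: the senior adjuster 147/196 = 75.0%, Adjuster 2 40/59 = 67.8% → the senior adjuster
Moderate: the senior adjuster 100/728 = 13.7%, Adjuster 2 182/731 = 24.9% → Adjuster 2
Overall: the senior adjuster 469/3427 = 13.7%, Adjuster 2 458/1832 = 25.0% → Adjuster 2
(Neither sweeps every claim group, but Adjuster 2 has the higher pooled rate.)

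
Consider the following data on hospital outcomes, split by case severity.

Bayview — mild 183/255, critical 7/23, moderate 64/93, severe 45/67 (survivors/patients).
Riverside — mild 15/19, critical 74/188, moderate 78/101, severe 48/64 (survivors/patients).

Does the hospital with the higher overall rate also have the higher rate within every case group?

No

Mild: Bayview 183/255 = 71.8%, Riverside 15/19 = 78.9% → Riverside
Critical: Bayview 7/23 = 30.4%, Riverside 74/188 = 39.4% → Riverside
Moderate: Bayview 64/93 = 68.8%, Riverside 78/101 = 77.2% → Riverside
Severe: Bayview 45/67 = 67.2%, Riverside 48/64 = 75.0% → Riverside
Overall: Bayview 299/438 = 68.3%, Riverside 215/372 = 57.8% → Bayview
Riverside wins each case group but Bayview wins overall — the comparison reverses. Riverside's patients skew toward critical, which has a lower base rate.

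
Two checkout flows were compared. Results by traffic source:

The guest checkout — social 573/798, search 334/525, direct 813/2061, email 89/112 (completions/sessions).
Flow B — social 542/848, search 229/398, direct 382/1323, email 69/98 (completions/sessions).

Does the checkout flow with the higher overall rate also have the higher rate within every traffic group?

Social: the guest checkout 573/798 = 71.8%, Flow B 542/848 = 63.9% → the guest checkout
Search: the guest checkout 334/525 = 63.6%, Flow B 229/398 = 57.5% → the guest checkout
Direct: the guest checkout 813/2061 = 39.4%, Flow B 382/1323 = 28.9% → the guest checkout
Email: the guest checkout 89/112 = 79.5%, Flow B 69/98 = 70.4% → the guest checkout
Overall: the guest checkout 1809/3496 = 51.7%, Flow B 1222/2667 = 45.8% → the guest checkout
The guest checkout wins overall and in every traffic group — no reversal.

Yes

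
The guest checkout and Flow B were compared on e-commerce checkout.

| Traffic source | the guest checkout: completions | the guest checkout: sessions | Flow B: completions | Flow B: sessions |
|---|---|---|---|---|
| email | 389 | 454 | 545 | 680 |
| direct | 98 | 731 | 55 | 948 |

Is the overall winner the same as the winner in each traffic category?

Yes

Email: the guest checkout 389/454 = 85.7%, Flow B 545/680 = 80.1% → the guest checkout
Direct: the guest checkout 98/731 = 13.4%, Flow B 55/948 = 5.8% → the guest checkout
Overall: the guest checkout 487/1185 = 41.1%, Flow B 600/1628 = 36.9% → the guest checkout
The guest checkout wins overall and in every traffic group — no reversal.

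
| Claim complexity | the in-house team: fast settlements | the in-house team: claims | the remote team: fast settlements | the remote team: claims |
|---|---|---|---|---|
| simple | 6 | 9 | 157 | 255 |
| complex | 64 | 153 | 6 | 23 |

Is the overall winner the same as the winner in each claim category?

No

Simple: the in-house team 6/9 = 66.7%, the remote team 157/255 = 61.6% → the in-house team
Complex: the in-house team 64/153 = 41.8%, the remote team 6/23 = 26.1% → the in-house team
Overall: the in-house team 70/162 = 43.2%, the remote team 163/278 = 58.6% → the remote team
The in-house team wins each claim group but the remote team wins overall — the comparison reverses. The in-house team's claims skew toward complex, which has a lower base rate.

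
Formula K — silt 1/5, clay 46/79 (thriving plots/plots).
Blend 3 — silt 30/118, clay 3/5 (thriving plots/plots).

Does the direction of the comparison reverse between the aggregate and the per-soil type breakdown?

Yes

Silt: Formula K 1/5 = 20.0%, Blend 3 30/118 = 25.4% → Blend 3
Clay: Formula K 46/79 = 58.2%, Blend 3 3/5 = 60.0% → Blend 3
Overall: Formula K 47/84 = 56.0%, Blend 3 33/123 = 26.8% → Formula K
Blend 3 wins each soil group but Formula K wins overall — the comparison reverses. Blend 3's plots skew toward silt, which has a lower base rate.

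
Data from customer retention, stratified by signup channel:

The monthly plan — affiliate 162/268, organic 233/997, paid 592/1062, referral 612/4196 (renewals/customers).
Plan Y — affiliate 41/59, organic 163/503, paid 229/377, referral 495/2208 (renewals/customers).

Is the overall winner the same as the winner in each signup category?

Affiliate: the monthly plan 162/268 = 60.4%, Plan Y 41/59 = 69.5% → Plan Y
Organic: the monthly plan 233/997 = 23.4%, Plan Y 163/503 = 32.4% → Plan Y
Paid: the monthly plan 592/1062 = 55.7%, Plan Y 229/377 = 60.7% → Plan Y
Referral: the monthly plan 612/4196 = 14.6%, Plan Y 495/2208 = 22.4% → Plan Y
Overall: the monthly plan 1599/6523 = 24.5%, Plan Y 928/3147 = 29.5% → Plan Y
Plan Y wins overall and in every signup group — no reversal.

Yes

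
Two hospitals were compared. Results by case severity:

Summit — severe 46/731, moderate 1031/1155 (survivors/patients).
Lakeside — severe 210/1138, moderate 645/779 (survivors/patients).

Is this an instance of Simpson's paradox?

No

Severe: Summit 46/731 = 6.3%, Lakeside 210/1138 = 18.5% → Lakeside
Moderate: Summit 1031/1155 = 89.3%, Lakeside 645/779 = 82.8% → Summit
Overall: Summit 1077/1886 = 57.1%, Lakeside 855/1917 = 44.6% → Summit
Neither sweeps: Summit wins 1 of 2 groups, Lakeside wins 1. Summit wins overall but not every group — no Simpson reversal.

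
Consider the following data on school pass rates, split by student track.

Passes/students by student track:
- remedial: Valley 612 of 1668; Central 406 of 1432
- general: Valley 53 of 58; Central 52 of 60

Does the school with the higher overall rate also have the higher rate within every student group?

Yes

Remedial: Valley 612/1668 = 36.7%, Central 406/1432 = 28.4% → Valley
General: Valley 53/58 = 91.4%, Central 52/60 = 86.7% → Valley
Overall: Valley 665/1726 = 38.5%, Central 458/1492 = 30.7% → Valley
Valley wins overall and in every student group — no reversal.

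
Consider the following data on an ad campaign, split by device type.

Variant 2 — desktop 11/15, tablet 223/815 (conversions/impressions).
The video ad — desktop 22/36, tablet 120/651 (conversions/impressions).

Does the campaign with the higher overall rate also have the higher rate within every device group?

Desktop: Variant 2 11/15 = 73.3%, the video ad 22/36 = 61.1% → Variant 2
Tablet: Variant 2 223/815 = 27.4%, the video ad 120/651 = 18.4% → Variant 2
Overall: Variant 2 234/830 = 28.2%, the video ad 142/687 = 20.7% → Variant 2
Variant 2 wins overall and in every device group — no reversal.

Yes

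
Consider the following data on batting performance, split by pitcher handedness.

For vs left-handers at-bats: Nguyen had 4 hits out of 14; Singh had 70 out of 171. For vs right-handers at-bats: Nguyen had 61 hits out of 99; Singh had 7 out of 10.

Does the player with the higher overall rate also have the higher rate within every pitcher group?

Vs left-handers: Nguyen 4/14 = 28.6%, Singh 70/171 = 40.9% → Singh
Vs right-handers: Nguyen 61/99 = 61.6%, Singh 7/10 = 70.0% → Singh
Overall: Nguyen 65/113 = 57.5%, Singh 77/181 = 42.5% → Nguyen
Singh wins each pitcher group but Nguyen wins overall — the comparison reverses. Singh's at-bats skew toward vs left-handers, which has a lower base rate.

No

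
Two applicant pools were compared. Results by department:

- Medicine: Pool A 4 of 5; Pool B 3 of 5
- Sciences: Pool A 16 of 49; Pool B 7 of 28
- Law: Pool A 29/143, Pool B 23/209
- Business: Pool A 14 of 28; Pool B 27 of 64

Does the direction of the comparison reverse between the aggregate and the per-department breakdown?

No

Medicine: Pool A 4/5 = 80.0%, Pool B 3/5 = 60.0% → Pool A
Sciences: Pool A 16/49 = 32.7%, Pool B 7/28 = 25.0% → Pool A
Law: Pool A 29/143 = 20.3%, Pool B 23/209 = 11.0% → Pool A
Business: Pool A 14/28 = 50.0%, Pool B 27/64 = 42.2% → Pool A
Overall: Pool A 63/225 = 28.0%, Pool B 60/306 = 19.6% → Pool A
Pool A wins overall and in every department group — no reversal.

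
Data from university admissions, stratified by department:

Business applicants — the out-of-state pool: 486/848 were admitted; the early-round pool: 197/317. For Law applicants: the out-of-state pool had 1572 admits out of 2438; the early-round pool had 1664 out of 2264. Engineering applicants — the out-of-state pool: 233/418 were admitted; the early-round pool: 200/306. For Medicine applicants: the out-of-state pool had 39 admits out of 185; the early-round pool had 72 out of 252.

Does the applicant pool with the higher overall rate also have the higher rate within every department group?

Business: the out-of-state pool 486/848 = 57.3%, the early-round pool 197/317 = 62.1% → the early-round pool
Law: the out-of-state pool 1572/2438 = 64.5%, the early-round pool 1664/2264 = 73.5% → the early-round pool
Engineering: the out-of-state pool 233/418 = 55.7%, the early-round pool 200/306 = 65.4% → the early-round pool
Medicine: the out-of-state pool 39/185 = 21.1%, the early-round pool 72/252 = 28.6% → the early-round pool
Overall: the out-of-state pool 2330/3889 = 59.9%, the early-round pool 2133/3139 = 68.0% → the early-round pool
The early-round pool wins overall and in every department group — no reversal.

Yes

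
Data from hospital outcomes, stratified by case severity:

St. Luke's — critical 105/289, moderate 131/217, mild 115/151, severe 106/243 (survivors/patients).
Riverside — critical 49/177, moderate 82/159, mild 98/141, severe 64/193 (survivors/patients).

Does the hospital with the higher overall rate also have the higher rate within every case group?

Critical: St. Luke's 105/289 = 36.3%, Riverside 49/177 = 27.7% → St. Luke's
Moderate: St. Luke's 131/217 = 60.4%, Riverside 82/159 = 51.6% → St. Luke's
Mild: St. Luke's 115/151 = 76.2%, Riverside 98/141 = 69.5% → St. Luke's
Severe: St. Luke's 106/243 = 43.6%, Riverside 64/193 = 33.2% → St. Luke's
Overall: St. Luke's 457/900 = 50.8%, Riverside 293/670 = 43.7% → St. Luke's
St. Luke's wins overall and in every case group — no reversal.

Yes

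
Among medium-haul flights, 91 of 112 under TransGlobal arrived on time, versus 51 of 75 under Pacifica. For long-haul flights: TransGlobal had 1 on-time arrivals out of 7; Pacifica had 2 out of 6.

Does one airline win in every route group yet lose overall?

No

Medium-haul: TransGlobal 91/112 = 81.2%, Pacifica 51/75 = 68.0% → TransGlobal
Long-haul: TransGlobal 1/7 = 14.3%, Pacifica 2/6 = 33.3% → Pacifica
Overall: TransGlobal 92/119 = 77.3%, Pacifica 53/81 = 65.4% → TransGlobal
Neither sweeps: TransGlobal wins 1 of 2 groups, Pacifica wins 1. TransGlobal wins overall but not every group — no Simpson reversal.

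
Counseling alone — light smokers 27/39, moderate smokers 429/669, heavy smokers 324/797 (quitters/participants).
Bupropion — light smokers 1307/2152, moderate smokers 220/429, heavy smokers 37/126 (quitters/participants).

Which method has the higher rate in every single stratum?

counseling alone

Light smokers: counseling alone 27/39 = 69.2%, bupropion 1307/2152 = 60.7% → counseling alone
Moderate smokers: counseling alone 429/669 = 64.1%, bupropion 220/429 = 51.3% → counseling alone
Heavy smokers: counseling alone 324/797 = 40.7%, bupropion 37/126 = 29.4% → counseling alone
Counseling alone has the higher rate in all 3 groups.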